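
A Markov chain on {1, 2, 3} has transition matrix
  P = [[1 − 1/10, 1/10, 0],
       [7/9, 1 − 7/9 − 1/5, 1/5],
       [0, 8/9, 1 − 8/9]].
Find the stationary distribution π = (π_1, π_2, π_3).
π = (400/463, 360/3241, 81/3241)

This is a birth-death chain on three states, which satisfies detailed balance: π_1 · P_{12} = π_2 · P_{21} and π_2 · P_{23} = π_3 · P_{32}.
From π_1 · 1/10 = π_2 · 7/9: π_2/π_1 = (1/10)/(7/9) = 9/70.
From π_2 · 1/5 = π_3 · 8/9: π_3/π_2 = (1/5)/(8/9) = 9/40.
Take π_1 proportional to 1; then unnormalized π = (1, 9/70, 81/2800). Normalize by dividing by the sum 463/400:
  π = (400/463, 360/3241, 81/3241).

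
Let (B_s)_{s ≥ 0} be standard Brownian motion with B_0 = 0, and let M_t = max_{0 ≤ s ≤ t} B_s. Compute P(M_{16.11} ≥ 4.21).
P(M_{16.11} ≥ 4.21) = 2·P(B_{16.11} ≥ 4.21) = 2(1 − Φ(4.21/√16.11)) ≈ 0.2942

By the reflection principle for Brownian motion, P(M_t ≥ a) = 2 · P(B_t ≥ a) for a ≥ 0. Since B_t ~ N(0, t), P(B_t ≥ 4.21) = 1 − Φ(4.21/√t) = 1 − Φ(4.21/√16.11) = 1 − Φ(1.0489). So
  P(M_{16.11} ≥ 4.21) = 2(1 − Φ(1.0489)) ≈ 0.2942.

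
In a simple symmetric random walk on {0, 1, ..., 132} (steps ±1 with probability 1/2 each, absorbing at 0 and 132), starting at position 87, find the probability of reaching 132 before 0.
P(hit 132 before 0) = 87/132 = 29/44

Let u_k = P(hit 132 before 0 | start at k). Then u_0 = 0, u_132 = 1, and u_k = u_{k-1}/2 + u_{k+1}/2 for 1 ≤ k ≤ 131. This harmonic recurrence is solved by u_k = k/132, giving u_87 = 87/132 = 29/44.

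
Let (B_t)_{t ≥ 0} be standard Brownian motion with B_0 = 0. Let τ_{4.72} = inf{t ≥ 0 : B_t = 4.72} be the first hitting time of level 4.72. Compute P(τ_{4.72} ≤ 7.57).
P(τ_{4.72} ≤ 7.57) = 2(1 − Φ(4.72/√7.57)) = 2(1 − Φ(1.7155)) ≈ 0.0863

By the reflection principle for standard BM, P(τ_b ≤ t) = 2 · P(B_t ≥ b). Since B_t ~ N(0, t), P(B_t ≥ 4.72) = 1 − Φ(4.72/√t) = 1 − Φ(4.72/√7.57) = 1 − Φ(1.7155) ≈ 0.04313. Doubling: P(τ_{4.72} ≤ 7.57) ≈ 2 · 0.04313 = 0.08626 ≈ 0.0863.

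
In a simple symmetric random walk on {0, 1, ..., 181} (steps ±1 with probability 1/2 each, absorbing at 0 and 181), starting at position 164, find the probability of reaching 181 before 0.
P(hit 181 before 0) = 164/181

Let u_k = P(hit 181 before 0 | start at k). Then u_0 = 0, u_181 = 1, and u_k = u_{k-1}/2 + u_{k+1}/2 for 1 ≤ k ≤ 180. This harmonic recurrence is solved by u_k = k/181, giving u_164 = 164/181.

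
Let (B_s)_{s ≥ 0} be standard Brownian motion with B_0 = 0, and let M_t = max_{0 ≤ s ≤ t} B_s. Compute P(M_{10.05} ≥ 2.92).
P(M_{10.05} ≥ 2.92) = 2·P(B_{10.05} ≥ 2.92) = 2(1 − Φ(2.92/√10.05)) ≈ 0.3570

By the reflection principle for Brownian motion, P(M_t ≥ a) = 2 · P(B_t ≥ a) for a ≥ 0. Since B_t ~ N(0, t), P(B_t ≥ 2.92) = 1 − Φ(2.92/√t) = 1 − Φ(2.92/√10.05) = 1 − Φ(0.9211). So
  P(M_{10.05} ≥ 2.92) = 2(1 − Φ(0.9211)) ≈ 0.3570.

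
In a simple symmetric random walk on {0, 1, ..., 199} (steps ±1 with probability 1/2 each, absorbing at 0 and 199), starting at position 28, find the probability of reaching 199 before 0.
P(hit 199 before 0) = 28/199

Let u_k = P(hit 199 before 0 | start at k). Then u_0 = 0, u_199 = 1, and u_k = u_{k-1}/2 + u_{k+1}/2 for 1 ≤ k ≤ 198. This harmonic recurrence is solved by u_k = k/199, giving u_28 = 28/199.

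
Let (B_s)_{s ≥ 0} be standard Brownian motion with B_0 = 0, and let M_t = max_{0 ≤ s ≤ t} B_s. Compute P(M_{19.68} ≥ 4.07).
P(M_{19.68} ≥ 4.07) = 2·P(B_{19.68} ≥ 4.07) = 2(1 − Φ(4.07/√19.68)) ≈ 0.3589

By the reflection principle for Brownian motion, P(M_t ≥ a) = 2 · P(B_t ≥ a) for a ≥ 0. Since B_t ~ N(0, t), P(B_t ≥ 4.07) = 1 − Φ(4.07/√t) = 1 − Φ(4.07/√19.68) = 1 − Φ(0.9174). So
  P(M_{19.68} ≥ 4.07) = 2(1 − Φ(0.9174)) ≈ 0.3589.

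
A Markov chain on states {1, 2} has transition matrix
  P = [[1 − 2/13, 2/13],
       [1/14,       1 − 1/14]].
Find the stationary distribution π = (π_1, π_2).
π_1 = 13/41, π_2 = 28/41

Solve πP = π with π_1 + π_2 = 1. From πP = π: π_1 · (1 − 2/13) + π_2 · 1/14 = π_1 ⇒ π_2 · 1/14 = π_1 · 2/13 ⇒ π_2/π_1 = (2/13)/(1/14) = 28/13. Together with π_1 + π_2 = 1:
  π_1 = (1/14)/(2/13 + 1/14) = (1/14)/(41/182) = 13/41,
  π_2 = (2/13)/(2/13 + 1/14) = (2/13)/(41/182) = 28/41.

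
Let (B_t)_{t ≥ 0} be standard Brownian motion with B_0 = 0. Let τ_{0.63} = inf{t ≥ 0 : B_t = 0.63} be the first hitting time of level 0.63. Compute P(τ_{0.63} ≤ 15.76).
P(τ_{0.63} ≤ 15.76) = 2(1 − Φ(0.63/√15.76)) = 2(1 − Φ(0.1587)) ≈ 0.8739

By the reflection principle for standard BM, P(τ_b ≤ t) = 2 · P(B_t ≥ b). Since B_t ~ N(0, t), P(B_t ≥ 0.63) = 1 − Φ(0.63/√t) = 1 − Φ(0.63/√15.76) = 1 − Φ(0.1587) ≈ 0.43695. Doubling: P(τ_{0.63} ≤ 15.76) ≈ 2 · 0.43695 = 0.87390 ≈ 0.8739.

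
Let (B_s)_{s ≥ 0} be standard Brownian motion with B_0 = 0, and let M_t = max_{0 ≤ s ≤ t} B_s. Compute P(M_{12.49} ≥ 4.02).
P(M_{12.49} ≥ 4.02) = 2·P(B_{12.49} ≥ 4.02) = 2(1 − Φ(4.02/√12.49)) ≈ 0.2553

By the reflection principle for Brownian motion, P(M_t ≥ a) = 2 · P(B_t ≥ a) for a ≥ 0. Since B_t ~ N(0, t), P(B_t ≥ 4.02) = 1 − Φ(4.02/√t) = 1 − Φ(4.02/√12.49) = 1 − Φ(1.1375). So
  P(M_{12.49} ≥ 4.02) = 2(1 − Φ(1.1375)) ≈ 0.2553.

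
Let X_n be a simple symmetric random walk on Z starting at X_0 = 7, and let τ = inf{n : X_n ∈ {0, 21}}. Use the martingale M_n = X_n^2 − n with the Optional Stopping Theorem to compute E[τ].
E[τ] = 98

M_n = X_n^2 − n is a martingale (since E[X_{n+1}^2 | F_n] = X_n^2 + 1). By OST (τ has finite mean in a bounded region), E[M_τ] = E[M_0] = X_0^2 − 0 = 7^2 = 49. Also E[M_τ] = E[X_τ^2] − E[τ]. The walk exits at 0 or 21, with P(hit 21 first) = 7/21, so E[X_τ^2] = 21^2 · 7/21 + 0 = 147. Thus E[τ] = E[X_τ^2] − E[M_τ] = 147 − 49 = 98 = 7(21 − 7) = 98.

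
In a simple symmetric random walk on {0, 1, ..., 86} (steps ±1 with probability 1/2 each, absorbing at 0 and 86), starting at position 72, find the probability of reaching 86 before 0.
P(hit 86 before 0) = 72/86 = 36/43

Let u_k = P(hit 86 before 0 | start at k). Then u_0 = 0, u_86 = 1, and u_k = u_{k-1}/2 + u_{k+1}/2 for 1 ≤ k ≤ 85. This harmonic recurrence is solved by u_k = k/86, giving u_72 = 72/86 = 36/43.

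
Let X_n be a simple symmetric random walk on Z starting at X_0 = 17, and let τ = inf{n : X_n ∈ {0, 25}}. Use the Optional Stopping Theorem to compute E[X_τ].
E[X_τ] = 17

X_n is a martingale and τ is a bounded-mean stopping time (indeed τ is finite a.s. with bounded expectation since the walk is in a bounded region). By the OST, E[X_τ] = E[X_0] = 17. Equivalently: E[X_τ] = 25 · P(hit 25 first) + 0 · P(hit 0 first) = 25 · (17/25) = 17.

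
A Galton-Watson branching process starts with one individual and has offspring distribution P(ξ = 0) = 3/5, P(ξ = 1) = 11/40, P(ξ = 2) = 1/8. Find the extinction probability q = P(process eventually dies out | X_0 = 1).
q = 1

Mean offspring μ = 0·3/5 + 1·11/40 + 2·1/8 = 21/40 ≤ 1. For μ ≤ 1 with offspring not concentrated at 1, the Galton-Watson process goes extinct almost surely, so q = 1.
(Algebraic check: The pgf is f(s) = 3/5 + 11/40·s + 1/8·s². The extinction probability q is the smallest fixed point of f in [0, 1]. Setting s = f(s):
  1/8·s² + (11/40 − 1)·s + 3/5 = 0
  1/8·s² − (3/5 + 1/8)·s + 3/5 = 0
which factors as (s − 1)·(1/8·s − 3/5) = 0, giving roots s = 1 and s = (3/5)/(1/8) = 24/5. Since 24/5 ≥ 1, the smallest root in [0, 1] is s = 1.)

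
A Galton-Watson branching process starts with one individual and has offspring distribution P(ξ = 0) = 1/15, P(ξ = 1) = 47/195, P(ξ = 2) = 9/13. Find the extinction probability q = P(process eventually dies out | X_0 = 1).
q = 13/135

The pgf is f(s) = 1/15 + 47/195·s + 9/13·s². The extinction probability q is the smallest fixed point of f in [0, 1]. Setting s = f(s):
  9/13·s² + (47/195 − 1)·s + 1/15 = 0
  9/13·s² − (1/15 + 9/13)·s + 1/15 = 0
which factors as (s − 1)·(9/13·s − 1/15) = 0, giving roots s = 1 and s = (1/15)/(9/13) = 13/135.
Mean offspring μ = 47/195 + 2·9/13 = 317/195 > 1 (supercritical), so q < 1. The extinction probability is the smaller root: q = (1/15)/(9/13) = 13/135.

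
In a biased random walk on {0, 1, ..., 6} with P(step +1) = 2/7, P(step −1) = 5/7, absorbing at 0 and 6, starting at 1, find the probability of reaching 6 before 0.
P(hit 6 before 0) = (1 − (5/2)^1) / (1 − (5/2)^6) = 32/5187

Let u_k denote P(reach 6 before 0 | start at k). Boundary: u_0 = 0, u_6 = 1. Recurrence: u_k = 2/7·u_{k+1} + 5/7·u_{k-1} for 1 ≤ k ≤ 5. Try u_k = A + B·r^k with r = q/p = (5/7)/(2/7) = 5/2. Substitution satisfies the recurrence; boundary conditions give:
  u_k = (1 − r^k) / (1 − r^N) = (1 − (5/2)^1) / (1 − (5/2)^6) = 32/5187.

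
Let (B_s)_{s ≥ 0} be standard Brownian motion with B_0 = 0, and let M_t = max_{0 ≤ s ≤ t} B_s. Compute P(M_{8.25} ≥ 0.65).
P(M_{8.25} ≥ 0.65) = 2·P(B_{8.25} ≥ 0.65) = 2(1 − Φ(0.65/√8.25)) ≈ 0.8210

By the reflection principle for Brownian motion, P(M_t ≥ a) = 2 · P(B_t ≥ a) for a ≥ 0. Since B_t ~ N(0, t), P(B_t ≥ 0.65) = 1 − Φ(0.65/√t) = 1 − Φ(0.65/√8.25) = 1 − Φ(0.2263). So
  P(M_{8.25} ≥ 0.65) = 2(1 − Φ(0.2263)) ≈ 0.8210.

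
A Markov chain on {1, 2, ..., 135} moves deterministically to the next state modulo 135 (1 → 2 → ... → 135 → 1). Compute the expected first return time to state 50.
E[T_50 | X_0 = 50] = 135

The chain cycles deterministically, so starting at state 50 it returns in exactly 135 steps. Equivalently, the stationary distribution is uniform π_j = 1/135 for every state j, so by Kac's formula E[T_50] = 1/π_50 = 135.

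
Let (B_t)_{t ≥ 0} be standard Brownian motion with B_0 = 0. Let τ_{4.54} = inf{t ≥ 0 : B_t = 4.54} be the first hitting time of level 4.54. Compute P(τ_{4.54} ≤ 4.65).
P(τ_{4.54} ≤ 4.65) = 2(1 − Φ(4.54/√4.65)) = 2(1 − Φ(2.1054)) ≈ 0.0353

By the reflection principle for standard BM, P(τ_b ≤ t) = 2 · P(B_t ≥ b). Since B_t ~ N(0, t), P(B_t ≥ 4.54) = 1 − Φ(4.54/√t) = 1 − Φ(4.54/√4.65) = 1 − Φ(2.1054) ≈ 0.01763. Doubling: P(τ_{4.54} ≤ 4.65) ≈ 2 · 0.01763 = 0.03526 ≈ 0.0353.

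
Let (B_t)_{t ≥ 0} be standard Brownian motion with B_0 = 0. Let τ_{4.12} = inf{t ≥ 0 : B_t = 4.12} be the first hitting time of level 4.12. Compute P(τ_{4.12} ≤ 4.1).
P(τ_{4.12} ≤ 4.1) = 2(1 − Φ(4.12/√4.1)) = 2(1 − Φ(2.0347)) ≈ 0.0419

By the reflection principle for standard BM, P(τ_b ≤ t) = 2 · P(B_t ≥ b). Since B_t ~ N(0, t), P(B_t ≥ 4.12) = 1 − Φ(4.12/√t) = 1 − Φ(4.12/√4.1) = 1 − Φ(2.0347) ≈ 0.02094. Doubling: P(τ_{4.12} ≤ 4.1) ≈ 2 · 0.02094 = 0.04188 ≈ 0.0419.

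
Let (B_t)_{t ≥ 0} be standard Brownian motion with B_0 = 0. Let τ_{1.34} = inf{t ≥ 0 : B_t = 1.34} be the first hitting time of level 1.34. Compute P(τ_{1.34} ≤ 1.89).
P(τ_{1.34} ≤ 1.89) = 2(1 − Φ(1.34/√1.89)) = 2(1 − Φ(0.9747)) ≈ 0.3297

By the reflection principle for standard BM, P(τ_b ≤ t) = 2 · P(B_t ≥ b). Since B_t ~ N(0, t), P(B_t ≥ 1.34) = 1 − Φ(1.34/√t) = 1 − Φ(1.34/√1.89) = 1 − Φ(0.9747) ≈ 0.16485. Doubling: P(τ_{1.34} ≤ 1.89) ≈ 2 · 0.16485 = 0.32970 ≈ 0.3297.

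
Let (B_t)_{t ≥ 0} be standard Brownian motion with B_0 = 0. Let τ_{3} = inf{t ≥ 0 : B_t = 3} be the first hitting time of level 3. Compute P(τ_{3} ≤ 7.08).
P(τ_{3} ≤ 7.08) = 2(1 − Φ(3/√7.08)) = 2(1 − Φ(1.1275)) ≈ 0.2595

By the reflection principle for standard BM, P(τ_b ≤ t) = 2 · P(B_t ≥ b). Since B_t ~ N(0, t), P(B_t ≥ 3) = 1 − Φ(3/√t) = 1 − Φ(3/√7.08) = 1 − Φ(1.1275) ≈ 0.12977. Doubling: P(τ_{3} ≤ 7.08) ≈ 2 · 0.12977 = 0.25954 ≈ 0.2595.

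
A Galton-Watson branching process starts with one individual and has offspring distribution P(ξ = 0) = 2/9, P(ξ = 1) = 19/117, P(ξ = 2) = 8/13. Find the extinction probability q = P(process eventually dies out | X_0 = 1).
q = 13/36

The pgf is f(s) = 2/9 + 19/117·s + 8/13·s². The extinction probability q is the smallest fixed point of f in [0, 1]. Setting s = f(s):
  8/13·s² + (19/117 − 1)·s + 2/9 = 0
  8/13·s² − (2/9 + 8/13)·s + 2/9 = 0
which factors as (s − 1)·(8/13·s − 2/9) = 0, giving roots s = 1 and s = (2/9)/(8/13) = 13/36.
Mean offspring μ = 19/117 + 2·8/13 = 163/117 > 1 (supercritical), so q < 1. The extinction probability is the smaller root: q = (2/9)/(8/13) = 13/36.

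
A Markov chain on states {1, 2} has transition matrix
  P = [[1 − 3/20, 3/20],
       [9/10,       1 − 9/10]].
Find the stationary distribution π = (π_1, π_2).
π_1 = 6/7, π_2 = 1/7

Solve πP = π with π_1 + π_2 = 1. From πP = π: π_1 · (1 − 3/20) + π_2 · 9/10 = π_1 ⇒ π_2 · 9/10 = π_1 · 3/20 ⇒ π_2/π_1 = (3/20)/(9/10) = 1/6. Together with π_1 + π_2 = 1:
  π_1 = (9/10)/(3/20 + 9/10) = (9/10)/(21/20) = 6/7,
  π_2 = (3/20)/(3/20 + 9/10) = (3/20)/(21/20) = 1/7.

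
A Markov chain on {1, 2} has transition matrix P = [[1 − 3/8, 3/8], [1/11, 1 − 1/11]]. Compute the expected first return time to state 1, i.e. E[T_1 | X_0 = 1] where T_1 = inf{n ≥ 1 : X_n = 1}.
E[T_1 | X_0 = 1] = 1/π_1 = 41/8

For an irreducible recurrent Markov chain with stationary distribution π, E[T_i | X_0 = i] = 1/π_i (Kac's formula). Here π_1 = (1/11)/(3/8 + 1/11) = (1/11)/(41/88) = 8/41, so E[T_1 | X_0 = 1] = 1/π_1 = (3/8 + 1/11)/(1/11) = (41/88)/(1/11) = 41/8.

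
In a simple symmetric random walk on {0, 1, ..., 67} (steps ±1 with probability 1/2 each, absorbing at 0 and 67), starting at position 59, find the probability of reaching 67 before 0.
P(hit 67 before 0) = 59/67

Let u_k = P(hit 67 before 0 | start at k). Then u_0 = 0, u_67 = 1, and u_k = u_{k-1}/2 + u_{k+1}/2 for 1 ≤ k ≤ 66. This harmonic recurrence is solved by u_k = k/67, giving u_59 = 59/67.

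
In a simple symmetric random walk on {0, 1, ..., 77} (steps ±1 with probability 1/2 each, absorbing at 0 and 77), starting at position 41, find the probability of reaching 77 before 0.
P(hit 77 before 0) = 41/77

Let u_k = P(hit 77 before 0 | start at k). Then u_0 = 0, u_77 = 1, and u_k = u_{k-1}/2 + u_{k+1}/2 for 1 ≤ k ≤ 76. This harmonic recurrence is solved by u_k = k/77, giving u_41 = 41/77.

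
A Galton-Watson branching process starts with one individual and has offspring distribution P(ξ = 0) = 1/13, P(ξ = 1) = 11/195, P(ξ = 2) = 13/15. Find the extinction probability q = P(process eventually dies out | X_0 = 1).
q = 15/169

The pgf is f(s) = 1/13 + 11/195·s + 13/15·s². The extinction probability q is the smallest fixed point of f in [0, 1]. Setting s = f(s):
  13/15·s² + (11/195 − 1)·s + 1/13 = 0
  13/15·s² − (1/13 + 13/15)·s + 1/13 = 0
which factors as (s − 1)·(13/15·s − 1/13) = 0, giving roots s = 1 and s = (1/13)/(13/15) = 15/169.
Mean offspring μ = 11/195 + 2·13/15 = 349/195 > 1 (supercritical), so q < 1. The extinction probability is the smaller root: q = (1/13)/(13/15) = 15/169.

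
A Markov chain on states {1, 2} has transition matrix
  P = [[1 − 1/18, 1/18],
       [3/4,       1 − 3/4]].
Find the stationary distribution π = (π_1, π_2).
π_1 = 27/29, π_2 = 2/29

Solve πP = π with π_1 + π_2 = 1. From πP = π: π_1 · (1 − 1/18) + π_2 · 3/4 = π_1 ⇒ π_2 · 3/4 = π_1 · 1/18 ⇒ π_2/π_1 = (1/18)/(3/4) = 2/27. Together with π_1 + π_2 = 1:
  π_1 = (3/4)/(1/18 + 3/4) = (3/4)/(29/36) = 27/29,
  π_2 = (1/18)/(1/18 + 3/4) = (1/18)/(29/36) = 2/29.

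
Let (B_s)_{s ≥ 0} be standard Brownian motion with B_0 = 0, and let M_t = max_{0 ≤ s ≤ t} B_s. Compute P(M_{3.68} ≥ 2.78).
P(M_{3.68} ≥ 2.78) = 2·P(B_{3.68} ≥ 2.78) = 2(1 − Φ(2.78/√3.68)) ≈ 0.1473

By the reflection principle for Brownian motion, P(M_t ≥ a) = 2 · P(B_t ≥ a) for a ≥ 0. Since B_t ~ N(0, t), P(B_t ≥ 2.78) = 1 − Φ(2.78/√t) = 1 − Φ(2.78/√3.68) = 1 − Φ(1.4492). So
  P(M_{3.68} ≥ 2.78) = 2(1 − Φ(1.4492)) ≈ 0.1473.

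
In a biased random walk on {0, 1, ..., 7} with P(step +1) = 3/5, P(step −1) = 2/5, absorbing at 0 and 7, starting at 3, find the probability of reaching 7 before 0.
P(hit 7 before 0) = (1 − (2/3)^3) / (1 − (2/3)^7) = 1539/2059

Let u_k denote P(reach 7 before 0 | start at k). Boundary: u_0 = 0, u_7 = 1. Recurrence: u_k = 3/5·u_{k+1} + 2/5·u_{k-1} for 1 ≤ k ≤ 6. Try u_k = A + B·r^k with r = q/p = (2/5)/(3/5) = 2/3. Substitution satisfies the recurrence; boundary conditions give:
  u_k = (1 − r^k) / (1 − r^N) = (1 − (2/3)^3) / (1 − (2/3)^7) = 1539/2059.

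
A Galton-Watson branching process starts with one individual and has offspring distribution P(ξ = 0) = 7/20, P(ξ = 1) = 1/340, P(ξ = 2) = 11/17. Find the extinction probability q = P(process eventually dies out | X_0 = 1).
q = 119/220

The pgf is f(s) = 7/20 + 1/340·s + 11/17·s². The extinction probability q is the smallest fixed point of f in [0, 1]. Setting s = f(s):
  11/17·s² + (1/340 − 1)·s + 7/20 = 0
  11/17·s² − (7/20 + 11/17)·s + 7/20 = 0
which factors as (s − 1)·(11/17·s − 7/20) = 0, giving roots s = 1 and s = (7/20)/(11/17) = 119/220.
Mean offspring μ = 1/340 + 2·11/17 = 441/340 > 1 (supercritical), so q < 1. The extinction probability is the smaller root: q = (7/20)/(11/17) = 119/220.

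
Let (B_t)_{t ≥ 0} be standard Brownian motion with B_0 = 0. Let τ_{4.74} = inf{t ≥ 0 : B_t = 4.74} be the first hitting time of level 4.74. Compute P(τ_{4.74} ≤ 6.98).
P(τ_{4.74} ≤ 6.98) = 2(1 − Φ(4.74/√6.98)) = 2(1 − Φ(1.7941)) ≈ 0.0728

By the reflection principle for standard BM, P(τ_b ≤ t) = 2 · P(B_t ≥ b). Since B_t ~ N(0, t), P(B_t ≥ 4.74) = 1 − Φ(4.74/√t) = 1 − Φ(4.74/√6.98) = 1 − Φ(1.7941) ≈ 0.03640. Doubling: P(τ_{4.74} ≤ 6.98) ≈ 2 · 0.03640 = 0.07280 ≈ 0.0728.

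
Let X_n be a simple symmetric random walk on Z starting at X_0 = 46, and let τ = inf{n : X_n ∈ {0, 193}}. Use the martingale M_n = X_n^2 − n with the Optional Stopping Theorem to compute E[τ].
E[τ] = 6762

M_n = X_n^2 − n is a martingale (since E[X_{n+1}^2 | F_n] = X_n^2 + 1). By OST (τ has finite mean in a bounded region), E[M_τ] = E[M_0] = X_0^2 − 0 = 46^2 = 2116. Also E[M_τ] = E[X_τ^2] − E[τ]. The walk exits at 0 or 193, with P(hit 193 first) = 46/193, so E[X_τ^2] = 193^2 · 46/193 + 0 = 8878. Thus E[τ] = E[X_τ^2] − E[M_τ] = 8878 − 2116 = 6762 = 46(193 − 46) = 6762.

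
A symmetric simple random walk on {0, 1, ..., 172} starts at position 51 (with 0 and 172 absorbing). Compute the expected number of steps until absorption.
E[τ | X_0 = 51] = 6171

Let v_k = E[τ | X_0 = k]. Boundary: v_0 = v_172 = 0. Recurrence: v_k = 1 + (v_{k-1} + v_{k+1})/2 for 1 ≤ k ≤ 171. The particular solution to v_k − (v_{k-1} + v_{k+1})/2 = 1 is v_k = −k^2. Adding homogeneous solution A + B k and matching boundaries gives v_k = k (172 − k). Substituting k = 51: v_51 = 51 · 121 = 6171.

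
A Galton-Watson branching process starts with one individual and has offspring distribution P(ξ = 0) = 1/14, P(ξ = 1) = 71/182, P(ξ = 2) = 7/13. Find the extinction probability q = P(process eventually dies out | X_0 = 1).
q = 13/98

The pgf is f(s) = 1/14 + 71/182·s + 7/13·s². The extinction probability q is the smallest fixed point of f in [0, 1]. Setting s = f(s):
  7/13·s² + (71/182 − 1)·s + 1/14 = 0
  7/13·s² − (1/14 + 7/13)·s + 1/14 = 0
which factors as (s − 1)·(7/13·s − 1/14) = 0, giving roots s = 1 and s = (1/14)/(7/13) = 13/98.
Mean offspring μ = 71/182 + 2·7/13 = 267/182 > 1 (supercritical), so q < 1. The extinction probability is the smaller root: q = (1/14)/(7/13) = 13/98.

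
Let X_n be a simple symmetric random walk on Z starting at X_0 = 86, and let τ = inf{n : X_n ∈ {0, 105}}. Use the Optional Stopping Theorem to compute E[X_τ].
E[X_τ] = 86

X_n is a martingale and τ is a bounded-mean stopping time (indeed τ is finite a.s. with bounded expectation since the walk is in a bounded region). By the OST, E[X_τ] = E[X_0] = 86. Equivalently: E[X_τ] = 105 · P(hit 105 first) + 0 · P(hit 0 first) = 105 · (86/105) = 86.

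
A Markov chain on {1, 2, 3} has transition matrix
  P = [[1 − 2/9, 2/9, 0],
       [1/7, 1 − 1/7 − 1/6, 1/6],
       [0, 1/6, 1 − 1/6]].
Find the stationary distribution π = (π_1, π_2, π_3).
π = (9/37, 14/37, 14/37)

This is a birth-death chain on three states, which satisfies detailed balance: π_1 · P_{12} = π_2 · P_{21} and π_2 · P_{23} = π_3 · P_{32}.
From π_1 · 2/9 = π_2 · 1/7: π_2/π_1 = (2/9)/(1/7) = 14/9.
From π_2 · 1/6 = π_3 · 1/6: π_3/π_2 = (1/6)/(1/6) = 1.
Take π_1 proportional to 1; then unnormalized π = (1, 14/9, 14/9). Normalize by dividing by the sum 37/9:
  π = (9/37, 14/37, 14/37).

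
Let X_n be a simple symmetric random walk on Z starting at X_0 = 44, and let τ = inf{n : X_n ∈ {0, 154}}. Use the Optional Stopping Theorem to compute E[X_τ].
E[X_τ] = 44

X_n is a martingale and τ is a bounded-mean stopping time (indeed τ is finite a.s. with bounded expectation since the walk is in a bounded region). By the OST, E[X_τ] = E[X_0] = 44. Equivalently: E[X_τ] = 154 · P(hit 154 first) + 0 · P(hit 0 first) = 154 · (44/154) = 44.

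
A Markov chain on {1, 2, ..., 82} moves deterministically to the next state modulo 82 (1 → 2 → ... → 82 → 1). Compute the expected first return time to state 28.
E[T_28 | X_0 = 28] = 82

The chain cycles deterministically, so starting at state 28 it returns in exactly 82 steps. Equivalently, the stationary distribution is uniform π_j = 1/82 for every state j, so by Kac's formula E[T_28] = 1/π_28 = 82.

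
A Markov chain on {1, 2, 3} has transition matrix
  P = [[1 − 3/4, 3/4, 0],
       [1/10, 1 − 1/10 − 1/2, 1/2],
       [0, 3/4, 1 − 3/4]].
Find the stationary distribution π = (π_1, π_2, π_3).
π = (2/27, 5/9, 10/27)

This is a birth-death chain on three states, which satisfies detailed balance: π_1 · P_{12} = π_2 · P_{21} and π_2 · P_{23} = π_3 · P_{32}.
From π_1 · 3/4 = π_2 · 1/10: π_2/π_1 = (3/4)/(1/10) = 15/2.
From π_2 · 1/2 = π_3 · 3/4: π_3/π_2 = (1/2)/(3/4) = 2/3.
Take π_1 proportional to 1; then unnormalized π = (1, 15/2, 5). Normalize by dividing by the sum 27/2:
  π = (2/27, 5/9, 10/27).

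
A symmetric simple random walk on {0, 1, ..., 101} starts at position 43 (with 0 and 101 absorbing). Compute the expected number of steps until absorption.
E[τ | X_0 = 43] = 2494

Let v_k = E[τ | X_0 = k]. Boundary: v_0 = v_101 = 0. Recurrence: v_k = 1 + (v_{k-1} + v_{k+1})/2 for 1 ≤ k ≤ 100. The particular solution to v_k − (v_{k-1} + v_{k+1})/2 = 1 is v_k = −k^2. Adding homogeneous solution A + B k and matching boundaries gives v_k = k (101 − k). Substituting k = 43: v_43 = 43 · 58 = 2494.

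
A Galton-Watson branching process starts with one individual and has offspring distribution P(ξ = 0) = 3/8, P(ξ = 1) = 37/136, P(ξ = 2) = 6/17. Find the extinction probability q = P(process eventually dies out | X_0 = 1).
q = 1

Mean offspring μ = 0·3/8 + 1·37/136 + 2·6/17 = 133/136 ≤ 1. For μ ≤ 1 with offspring not concentrated at 1, the Galton-Watson process goes extinct almost surely, so q = 1.
(Algebraic check: The pgf is f(s) = 3/8 + 37/136·s + 6/17·s². The extinction probability q is the smallest fixed point of f in [0, 1]. Setting s = f(s):
  6/17·s² + (37/136 − 1)·s + 3/8 = 0
  6/17·s² − (3/8 + 6/17)·s + 3/8 = 0
which factors as (s − 1)·(6/17·s − 3/8) = 0, giving roots s = 1 and s = (3/8)/(6/17) = 17/16. Since 17/16 ≥ 1, the smallest root in [0, 1] is s = 1.)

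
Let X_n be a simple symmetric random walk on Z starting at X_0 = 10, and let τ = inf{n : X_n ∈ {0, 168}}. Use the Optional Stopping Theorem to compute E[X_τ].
E[X_τ] = 10

X_n is a martingale and τ is a bounded-mean stopping time (indeed τ is finite a.s. with bounded expectation since the walk is in a bounded region). By the OST, E[X_τ] = E[X_0] = 10. Equivalently: E[X_τ] = 168 · P(hit 168 first) + 0 · P(hit 0 first) = 168 · (10/168) = 10.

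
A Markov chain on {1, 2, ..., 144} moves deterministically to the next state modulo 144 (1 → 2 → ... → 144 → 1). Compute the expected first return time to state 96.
E[T_96 | X_0 = 96] = 144

The chain cycles deterministically, so starting at state 96 it returns in exactly 144 steps. Equivalently, the stationary distribution is uniform π_j = 1/144 for every state j, so by Kac's formula E[T_96] = 1/π_96 = 144.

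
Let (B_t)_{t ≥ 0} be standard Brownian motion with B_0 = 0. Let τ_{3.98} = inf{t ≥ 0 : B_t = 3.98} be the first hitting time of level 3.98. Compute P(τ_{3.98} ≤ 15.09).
P(τ_{3.98} ≤ 15.09) = 2(1 − Φ(3.98/√15.09)) = 2(1 − Φ(1.0246)) ≈ 0.3056

By the reflection principle for standard BM, P(τ_b ≤ t) = 2 · P(B_t ≥ b). Since B_t ~ N(0, t), P(B_t ≥ 3.98) = 1 − Φ(3.98/√t) = 1 − Φ(3.98/√15.09) = 1 − Φ(1.0246) ≈ 0.15278. Doubling: P(τ_{3.98} ≤ 15.09) ≈ 2 · 0.15278 = 0.30556 ≈ 0.3056.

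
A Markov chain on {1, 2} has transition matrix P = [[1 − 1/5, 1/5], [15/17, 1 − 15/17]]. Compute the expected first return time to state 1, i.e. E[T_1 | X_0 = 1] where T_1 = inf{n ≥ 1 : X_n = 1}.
E[T_1 | X_0 = 1] = 1/π_1 = 92/75

For an irreducible recurrent Markov chain with stationary distribution π, E[T_i | X_0 = i] = 1/π_i (Kac's formula). Here π_1 = (15/17)/(1/5 + 15/17) = (15/17)/(92/85) = 75/92, so E[T_1 | X_0 = 1] = 1/π_1 = (1/5 + 15/17)/(15/17) = (92/85)/(15/17) = 92/75.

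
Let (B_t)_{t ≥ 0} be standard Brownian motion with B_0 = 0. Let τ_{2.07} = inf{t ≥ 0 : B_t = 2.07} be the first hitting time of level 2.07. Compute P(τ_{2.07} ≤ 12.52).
P(τ_{2.07} ≤ 12.52) = 2(1 − Φ(2.07/√12.52)) = 2(1 − Φ(0.5850)) ≈ 0.5585

By the reflection principle for standard BM, P(τ_b ≤ t) = 2 · P(B_t ≥ b). Since B_t ~ N(0, t), P(B_t ≥ 2.07) = 1 − Φ(2.07/√t) = 1 − Φ(2.07/√12.52) = 1 − Φ(0.5850) ≈ 0.27927. Doubling: P(τ_{2.07} ≤ 12.52) ≈ 2 · 0.27927 = 0.55854 ≈ 0.5585.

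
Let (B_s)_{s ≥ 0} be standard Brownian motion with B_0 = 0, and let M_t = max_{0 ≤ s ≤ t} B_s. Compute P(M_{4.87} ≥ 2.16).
P(M_{4.87} ≥ 2.16) = 2·P(B_{4.87} ≥ 2.16) = 2(1 − Φ(2.16/√4.87)) ≈ 0.3277

By the reflection principle for Brownian motion, P(M_t ≥ a) = 2 · P(B_t ≥ a) for a ≥ 0. Since B_t ~ N(0, t), P(B_t ≥ 2.16) = 1 − Φ(2.16/√t) = 1 − Φ(2.16/√4.87) = 1 − Φ(0.9788). So
  P(M_{4.87} ≥ 2.16) = 2(1 − Φ(0.9788)) ≈ 0.3277.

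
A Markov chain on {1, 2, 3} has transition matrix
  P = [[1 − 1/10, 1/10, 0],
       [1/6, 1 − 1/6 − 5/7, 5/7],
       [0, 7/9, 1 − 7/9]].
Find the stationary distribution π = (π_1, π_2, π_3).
π = (245/527, 147/527, 135/527)

This is a birth-death chain on three states, which satisfies detailed balance: π_1 · P_{12} = π_2 · P_{21} and π_2 · P_{23} = π_3 · P_{32}.
From π_1 · 1/10 = π_2 · 1/6: π_2/π_1 = (1/10)/(1/6) = 3/5.
From π_2 · 5/7 = π_3 · 7/9: π_3/π_2 = (5/7)/(7/9) = 45/49.
Take π_1 proportional to 1; then unnormalized π = (1, 3/5, 27/49). Normalize by dividing by the sum 527/245:
  π = (245/527, 147/527, 135/527).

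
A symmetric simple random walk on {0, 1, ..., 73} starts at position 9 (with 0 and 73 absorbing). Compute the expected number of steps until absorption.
E[τ | X_0 = 9] = 576

Let v_k = E[τ | X_0 = k]. Boundary: v_0 = v_73 = 0. Recurrence: v_k = 1 + (v_{k-1} + v_{k+1})/2 for 1 ≤ k ≤ 72. The particular solution to v_k − (v_{k-1} + v_{k+1})/2 = 1 is v_k = −k^2. Adding homogeneous solution A + B k and matching boundaries gives v_k = k (73 − k). Substituting k = 9: v_9 = 9 · 64 = 576.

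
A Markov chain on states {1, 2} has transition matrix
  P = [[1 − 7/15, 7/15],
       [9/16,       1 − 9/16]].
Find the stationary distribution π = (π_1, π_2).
π_1 = 135/247, π_2 = 112/247

Solve πP = π with π_1 + π_2 = 1. From πP = π: π_1 · (1 − 7/15) + π_2 · 9/16 = π_1 ⇒ π_2 · 9/16 = π_1 · 7/15 ⇒ π_2/π_1 = (7/15)/(9/16) = 112/135. Together with π_1 + π_2 = 1:
  π_1 = (9/16)/(7/15 + 9/16) = (9/16)/(247/240) = 135/247,
  π_2 = (7/15)/(7/15 + 9/16) = (7/15)/(247/240) = 112/247.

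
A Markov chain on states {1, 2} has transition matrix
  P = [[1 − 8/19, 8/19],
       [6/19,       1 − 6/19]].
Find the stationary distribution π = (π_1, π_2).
π_1 = 3/7, π_2 = 4/7

Solve πP = π with π_1 + π_2 = 1. From πP = π: π_1 · (1 − 8/19) + π_2 · 6/19 = π_1 ⇒ π_2 · 6/19 = π_1 · 8/19 ⇒ π_2/π_1 = (8/19)/(6/19) = 4/3. Together with π_1 + π_2 = 1:
  π_1 = (6/19)/(8/19 + 6/19) = (6/19)/(14/19) = 3/7,
  π_2 = (8/19)/(8/19 + 6/19) = (8/19)/(14/19) = 4/7.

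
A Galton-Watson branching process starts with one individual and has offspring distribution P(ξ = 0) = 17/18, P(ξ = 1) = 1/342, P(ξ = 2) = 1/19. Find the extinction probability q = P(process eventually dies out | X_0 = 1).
q = 1

Mean offspring μ = 0·17/18 + 1·1/342 + 2·1/19 = 37/342 ≤ 1. For μ ≤ 1 with offspring not concentrated at 1, the Galton-Watson process goes extinct almost surely, so q = 1.
(Algebraic check: The pgf is f(s) = 17/18 + 1/342·s + 1/19·s². The extinction probability q is the smallest fixed point of f in [0, 1]. Setting s = f(s):
  1/19·s² + (1/342 − 1)·s + 17/18 = 0
  1/19·s² − (17/18 + 1/19)·s + 17/18 = 0
which factors as (s − 1)·(1/19·s − 17/18) = 0, giving roots s = 1 and s = (17/18)/(1/19) = 323/18. Since 323/18 ≥ 1, the smallest root in [0, 1] is s = 1.)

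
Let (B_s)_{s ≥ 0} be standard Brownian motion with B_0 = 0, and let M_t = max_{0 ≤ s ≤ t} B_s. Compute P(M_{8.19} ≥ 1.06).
P(M_{8.19} ≥ 1.06) = 2·P(B_{8.19} ≥ 1.06) = 2(1 − Φ(1.06/√8.19)) ≈ 0.7111

By the reflection principle for Brownian motion, P(M_t ≥ a) = 2 · P(B_t ≥ a) for a ≥ 0. Since B_t ~ N(0, t), P(B_t ≥ 1.06) = 1 − Φ(1.06/√t) = 1 − Φ(1.06/√8.19) = 1 − Φ(0.3704). So
  P(M_{8.19} ≥ 1.06) = 2(1 − Φ(0.3704)) ≈ 0.7111.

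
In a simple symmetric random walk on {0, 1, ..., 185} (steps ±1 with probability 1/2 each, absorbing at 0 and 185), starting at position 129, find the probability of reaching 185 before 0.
P(hit 185 before 0) = 129/185

Let u_k = P(hit 185 before 0 | start at k). Then u_0 = 0, u_185 = 1, and u_k = u_{k-1}/2 + u_{k+1}/2 for 1 ≤ k ≤ 184. This harmonic recurrence is solved by u_k = k/185, giving u_129 = 129/185.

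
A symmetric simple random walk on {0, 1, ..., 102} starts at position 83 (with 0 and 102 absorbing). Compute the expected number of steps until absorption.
E[τ | X_0 = 83] = 1577

Let v_k = E[τ | X_0 = k]. Boundary: v_0 = v_102 = 0. Recurrence: v_k = 1 + (v_{k-1} + v_{k+1})/2 for 1 ≤ k ≤ 101. The particular solution to v_k − (v_{k-1} + v_{k+1})/2 = 1 is v_k = −k^2. Adding homogeneous solution A + B k and matching boundaries gives v_k = k (102 − k). Substituting k = 83: v_83 = 83 · 19 = 1577.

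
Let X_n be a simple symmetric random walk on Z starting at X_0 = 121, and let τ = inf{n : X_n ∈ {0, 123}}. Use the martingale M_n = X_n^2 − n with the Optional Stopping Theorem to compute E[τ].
E[τ] = 242

M_n = X_n^2 − n is a martingale (since E[X_{n+1}^2 | F_n] = X_n^2 + 1). By OST (τ has finite mean in a bounded region), E[M_τ] = E[M_0] = X_0^2 − 0 = 121^2 = 14641. Also E[M_τ] = E[X_τ^2] − E[τ]. The walk exits at 0 or 123, with P(hit 123 first) = 121/123, so E[X_τ^2] = 123^2 · 121/123 + 0 = 14883. Thus E[τ] = E[X_τ^2] − E[M_τ] = 14883 − 14641 = 242 = 121(123 − 121) = 242.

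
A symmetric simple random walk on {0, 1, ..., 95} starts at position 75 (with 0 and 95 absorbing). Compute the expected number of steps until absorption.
E[τ | X_0 = 75] = 1500

Let v_k = E[τ | X_0 = k]. Boundary: v_0 = v_95 = 0. Recurrence: v_k = 1 + (v_{k-1} + v_{k+1})/2 for 1 ≤ k ≤ 94. The particular solution to v_k − (v_{k-1} + v_{k+1})/2 = 1 is v_k = −k^2. Adding homogeneous solution A + B k and matching boundaries gives v_k = k (95 − k). Substituting k = 75: v_75 = 75 · 20 = 1500.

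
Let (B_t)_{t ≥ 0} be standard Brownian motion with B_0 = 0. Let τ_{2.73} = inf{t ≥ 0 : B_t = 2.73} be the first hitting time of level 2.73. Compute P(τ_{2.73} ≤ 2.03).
P(τ_{2.73} ≤ 2.03) = 2(1 − Φ(2.73/√2.03)) = 2(1 − Φ(1.9161)) ≈ 0.0554

By the reflection principle for standard BM, P(τ_b ≤ t) = 2 · P(B_t ≥ b). Since B_t ~ N(0, t), P(B_t ≥ 2.73) = 1 − Φ(2.73/√t) = 1 − Φ(2.73/√2.03) = 1 − Φ(1.9161) ≈ 0.02768. Doubling: P(τ_{2.73} ≤ 2.03) ≈ 2 · 0.02768 = 0.05536 ≈ 0.0554.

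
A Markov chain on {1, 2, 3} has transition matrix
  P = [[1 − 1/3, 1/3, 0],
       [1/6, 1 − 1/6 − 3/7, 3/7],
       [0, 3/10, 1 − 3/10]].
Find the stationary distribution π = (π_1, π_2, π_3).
π = (7/41, 14/41, 20/41)

This is a birth-death chain on three states, which satisfies detailed balance: π_1 · P_{12} = π_2 · P_{21} and π_2 · P_{23} = π_3 · P_{32}.
From π_1 · 1/3 = π_2 · 1/6: π_2/π_1 = (1/3)/(1/6) = 2.
From π_2 · 3/7 = π_3 · 3/10: π_3/π_2 = (3/7)/(3/10) = 10/7.
Take π_1 proportional to 1; then unnormalized π = (1, 2, 20/7). Normalize by dividing by the sum 41/7:
  π = (7/41, 14/41, 20/41).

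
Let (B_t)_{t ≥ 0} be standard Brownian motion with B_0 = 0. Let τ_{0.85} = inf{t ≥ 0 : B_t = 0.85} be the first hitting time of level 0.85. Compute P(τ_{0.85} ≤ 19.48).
P(τ_{0.85} ≤ 19.48) = 2(1 − Φ(0.85/√19.48)) = 2(1 − Φ(0.1926)) ≈ 0.8473

By the reflection principle for standard BM, P(τ_b ≤ t) = 2 · P(B_t ≥ b). Since B_t ~ N(0, t), P(B_t ≥ 0.85) = 1 − Φ(0.85/√t) = 1 − Φ(0.85/√19.48) = 1 − Φ(0.1926) ≈ 0.42364. Doubling: P(τ_{0.85} ≤ 19.48) ≈ 2 · 0.42364 = 0.84728 ≈ 0.8473.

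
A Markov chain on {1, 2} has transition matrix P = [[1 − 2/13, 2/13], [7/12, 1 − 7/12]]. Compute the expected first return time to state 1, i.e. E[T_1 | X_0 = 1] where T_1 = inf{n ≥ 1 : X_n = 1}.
E[T_1 | X_0 = 1] = 1/π_1 = 115/91

For an irreducible recurrent Markov chain with stationary distribution π, E[T_i | X_0 = i] = 1/π_i (Kac's formula). Here π_1 = (7/12)/(2/13 + 7/12) = (7/12)/(115/156) = 91/115, so E[T_1 | X_0 = 1] = 1/π_1 = (2/13 + 7/12)/(7/12) = (115/156)/(7/12) = 115/91.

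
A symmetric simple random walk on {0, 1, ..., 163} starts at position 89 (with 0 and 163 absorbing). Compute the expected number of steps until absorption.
E[τ | X_0 = 89] = 6586

Let v_k = E[τ | X_0 = k]. Boundary: v_0 = v_163 = 0. Recurrence: v_k = 1 + (v_{k-1} + v_{k+1})/2 for 1 ≤ k ≤ 162. The particular solution to v_k − (v_{k-1} + v_{k+1})/2 = 1 is v_k = −k^2. Adding homogeneous solution A + B k and matching boundaries gives v_k = k (163 − k). Substituting k = 89: v_89 = 89 · 74 = 6586.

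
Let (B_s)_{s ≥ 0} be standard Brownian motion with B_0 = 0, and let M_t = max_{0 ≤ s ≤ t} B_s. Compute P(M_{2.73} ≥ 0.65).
P(M_{2.73} ≥ 0.65) = 2·P(B_{2.73} ≥ 0.65) = 2(1 − Φ(0.65/√2.73)) ≈ 0.6940

By the reflection principle for Brownian motion, P(M_t ≥ a) = 2 · P(B_t ≥ a) for a ≥ 0. Since B_t ~ N(0, t), P(B_t ≥ 0.65) = 1 − Φ(0.65/√t) = 1 − Φ(0.65/√2.73) = 1 − Φ(0.3934). So
  P(M_{2.73} ≥ 0.65) = 2(1 − Φ(0.3934)) ≈ 0.6940.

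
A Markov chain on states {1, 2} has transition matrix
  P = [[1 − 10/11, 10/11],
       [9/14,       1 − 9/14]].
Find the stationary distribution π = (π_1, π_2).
π_1 = 99/239, π_2 = 140/239

Solve πP = π with π_1 + π_2 = 1. From πP = π: π_1 · (1 − 10/11) + π_2 · 9/14 = π_1 ⇒ π_2 · 9/14 = π_1 · 10/11 ⇒ π_2/π_1 = (10/11)/(9/14) = 140/99. Together with π_1 + π_2 = 1:
  π_1 = (9/14)/(10/11 + 9/14) = (9/14)/(239/154) = 99/239,
  π_2 = (10/11)/(10/11 + 9/14) = (10/11)/(239/154) = 140/239.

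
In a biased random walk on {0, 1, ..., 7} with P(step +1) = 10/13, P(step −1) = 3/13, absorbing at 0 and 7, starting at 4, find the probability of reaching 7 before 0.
P(hit 7 before 0) = (1 − (3/10)^4) / (1 − (3/10)^7) = 1417000/1428259

Let u_k denote P(reach 7 before 0 | start at k). Boundary: u_0 = 0, u_7 = 1. Recurrence: u_k = 10/13·u_{k+1} + 3/13·u_{k-1} for 1 ≤ k ≤ 6. Try u_k = A + B·r^k with r = q/p = (3/13)/(10/13) = 3/10. Substitution satisfies the recurrence; boundary conditions give:
  u_k = (1 − r^k) / (1 − r^N) = (1 − (3/10)^4) / (1 − (3/10)^7) = 1417000/1428259.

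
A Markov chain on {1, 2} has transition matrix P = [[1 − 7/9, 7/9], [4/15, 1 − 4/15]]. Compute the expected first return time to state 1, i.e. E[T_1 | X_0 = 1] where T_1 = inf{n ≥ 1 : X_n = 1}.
E[T_1 | X_0 = 1] = 1/π_1 = 47/12

For an irreducible recurrent Markov chain with stationary distribution π, E[T_i | X_0 = i] = 1/π_i (Kac's formula). Here π_1 = (4/15)/(7/9 + 4/15) = (4/15)/(47/45) = 12/47, so E[T_1 | X_0 = 1] = 1/π_1 = (7/9 + 4/15)/(4/15) = (47/45)/(4/15) = 47/12.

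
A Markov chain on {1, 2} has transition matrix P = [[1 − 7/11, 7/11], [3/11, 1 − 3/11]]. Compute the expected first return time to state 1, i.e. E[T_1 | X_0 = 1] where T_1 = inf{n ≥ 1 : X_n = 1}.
E[T_1 | X_0 = 1] = 1/π_1 = 10/3

For an irreducible recurrent Markov chain with stationary distribution π, E[T_i | X_0 = i] = 1/π_i (Kac's formula). Here π_1 = (3/11)/(7/11 + 3/11) = (3/11)/(10/11) = 3/10, so E[T_1 | X_0 = 1] = 1/π_1 = (7/11 + 3/11)/(3/11) = (10/11)/(3/11) = 10/3.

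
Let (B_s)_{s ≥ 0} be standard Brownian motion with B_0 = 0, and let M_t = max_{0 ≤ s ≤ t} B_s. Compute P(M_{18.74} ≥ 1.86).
P(M_{18.74} ≥ 1.86) = 2·P(B_{18.74} ≥ 1.86) = 2(1 − Φ(1.86/√18.74)) ≈ 0.6674

By the reflection principle for Brownian motion, P(M_t ≥ a) = 2 · P(B_t ≥ a) for a ≥ 0. Since B_t ~ N(0, t), P(B_t ≥ 1.86) = 1 − Φ(1.86/√t) = 1 − Φ(1.86/√18.74) = 1 − Φ(0.4297). So
  P(M_{18.74} ≥ 1.86) = 2(1 − Φ(0.4297)) ≈ 0.6674.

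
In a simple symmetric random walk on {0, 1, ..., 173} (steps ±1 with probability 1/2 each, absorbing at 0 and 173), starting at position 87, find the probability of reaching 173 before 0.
P(hit 173 before 0) = 87/173

Let u_k = P(hit 173 before 0 | start at k). Then u_0 = 0, u_173 = 1, and u_k = u_{k-1}/2 + u_{k+1}/2 for 1 ≤ k ≤ 172. This harmonic recurrence is solved by u_k = k/173, giving u_87 = 87/173.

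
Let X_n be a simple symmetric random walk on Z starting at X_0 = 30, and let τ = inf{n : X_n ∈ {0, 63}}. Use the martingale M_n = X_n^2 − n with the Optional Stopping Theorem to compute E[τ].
E[τ] = 990

M_n = X_n^2 − n is a martingale (since E[X_{n+1}^2 | F_n] = X_n^2 + 1). By OST (τ has finite mean in a bounded region), E[M_τ] = E[M_0] = X_0^2 − 0 = 30^2 = 900. Also E[M_τ] = E[X_τ^2] − E[τ]. The walk exits at 0 or 63, with P(hit 63 first) = 30/63, so E[X_τ^2] = 63^2 · 30/63 + 0 = 1890. Thus E[τ] = E[X_τ^2] − E[M_τ] = 1890 − 900 = 990 = 30(63 − 30) = 990.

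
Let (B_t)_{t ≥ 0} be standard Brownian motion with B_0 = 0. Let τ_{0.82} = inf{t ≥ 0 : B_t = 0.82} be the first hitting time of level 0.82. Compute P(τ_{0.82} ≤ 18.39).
P(τ_{0.82} ≤ 18.39) = 2(1 − Φ(0.82/√18.39)) = 2(1 − Φ(0.1912)) ≈ 0.8484

By the reflection principle for standard BM, P(τ_b ≤ t) = 2 · P(B_t ≥ b). Since B_t ~ N(0, t), P(B_t ≥ 0.82) = 1 − Φ(0.82/√t) = 1 − Φ(0.82/√18.39) = 1 − Φ(0.1912) ≈ 0.42418. Doubling: P(τ_{0.82} ≤ 18.39) ≈ 2 · 0.42418 = 0.84836 ≈ 0.8484.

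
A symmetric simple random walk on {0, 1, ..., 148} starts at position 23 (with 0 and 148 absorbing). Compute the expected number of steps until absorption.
E[τ | X_0 = 23] = 2875

Let v_k = E[τ | X_0 = k]. Boundary: v_0 = v_148 = 0. Recurrence: v_k = 1 + (v_{k-1} + v_{k+1})/2 for 1 ≤ k ≤ 147. The particular solution to v_k − (v_{k-1} + v_{k+1})/2 = 1 is v_k = −k^2. Adding homogeneous solution A + B k and matching boundaries gives v_k = k (148 − k). Substituting k = 23: v_23 = 23 · 125 = 2875.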